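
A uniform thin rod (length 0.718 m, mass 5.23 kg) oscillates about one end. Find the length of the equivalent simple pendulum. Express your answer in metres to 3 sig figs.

The equivalent simple-pendulum length is L_eq = I/(md), where I is about the pivot and d = 0.3590 m.
I_cm = (1/12)mL² = 0.2247 kg·m², so I = I_cm + md² = 0.2247 + 0.6740 = 0.8987 kg·m².
L_eq = 0.8987/(5.23 × 0.3590) = 0.479 m.

0.479 m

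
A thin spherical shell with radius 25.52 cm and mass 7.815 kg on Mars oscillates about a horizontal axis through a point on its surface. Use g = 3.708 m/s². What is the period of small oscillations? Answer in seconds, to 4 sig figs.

2.128 s

I_cm = (2/3)mr² = 0.33931 kg·m². The pivot is at distance d = 0.2552 m from the centre of mass.
By the parallel-axis theorem, I = I_cm + md² = 0.33931 + 0.50897 = 0.84828 kg·m².
T = 2π√(I/(mgd)) = 2π√(0.84828/(7.815 × 3.708 × 0.2552)) = 2.128 s.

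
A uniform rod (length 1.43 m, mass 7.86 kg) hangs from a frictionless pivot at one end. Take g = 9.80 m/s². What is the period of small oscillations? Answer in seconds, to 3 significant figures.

1.96 s

For a physical pendulum T = 2π√(I/(mgd)), with d = 0.7150 m from pivot to centre of mass.
I_cm = mL²/12 = 7.86 × 1.43²/12 = 1.339 kg·m²; I = I_cm + md² = 1.339 + 7.86 × 0.7150² = 5.358 kg·m².
T = 2π√(5.358/(7.86 × 9.80 × 0.7150)) = 1.96 s.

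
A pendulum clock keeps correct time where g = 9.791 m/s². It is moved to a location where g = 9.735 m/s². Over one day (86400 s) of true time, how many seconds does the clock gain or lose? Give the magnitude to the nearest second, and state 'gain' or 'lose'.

The clock's period scales as T ∝ 1/√g, so T'/T = √(9.791/9.735) = 1.00287.
In 86400 s of true time the clock registers 86400/1.00287 = 86152.6 s, so it loses 247 s.

lose 247 s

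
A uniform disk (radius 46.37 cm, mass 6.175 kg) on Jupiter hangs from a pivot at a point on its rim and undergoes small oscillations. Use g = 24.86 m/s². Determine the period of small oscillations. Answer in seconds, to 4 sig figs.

1.051 s

I_cm = ½mr² = 0.66387 kg·m². The pivot is at distance d = 0.4637 m from the centre of mass.
By the parallel-axis theorem, I = I_cm + md² = 0.66387 + 1.3277 = 1.9916 kg·m².
T = 2π√(I/(mgd)) = 2π√(1.9916/(6.175 × 24.86 × 0.4637)) = 1.051 s.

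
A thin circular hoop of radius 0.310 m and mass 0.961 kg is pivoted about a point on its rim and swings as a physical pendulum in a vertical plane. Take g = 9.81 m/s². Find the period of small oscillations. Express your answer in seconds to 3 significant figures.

1.58 s

I_cm = mr² = 0.09235 kg·m². The pivot is at distance d = 0.310 m from the centre of mass.
By the parallel-axis theorem, I = I_cm + md² = 0.09235 + 0.09235 = 0.1847 kg·m².
T = 2π√(I/(mgd)) = 2π√(0.1847/(0.961 × 9.81 × 0.310)) = 1.58 s.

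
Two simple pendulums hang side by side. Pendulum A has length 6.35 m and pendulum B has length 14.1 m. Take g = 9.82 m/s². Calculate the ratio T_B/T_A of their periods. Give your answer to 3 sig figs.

T ∝ √L, so T_B/T_A = √(L_B/L_A) = √(14.1/6.35) = 1.49.

1.49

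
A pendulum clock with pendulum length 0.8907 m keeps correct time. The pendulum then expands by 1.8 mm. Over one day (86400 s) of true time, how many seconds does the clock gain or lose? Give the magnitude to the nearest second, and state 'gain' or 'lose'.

T ∝ √L, so T'/T = √(0.89250/0.8907) = 1.00101.
In 86400 s of true time the clock registers 86400/1.00101 = 86312.8 s, so it loses 87 s.

lose 87 s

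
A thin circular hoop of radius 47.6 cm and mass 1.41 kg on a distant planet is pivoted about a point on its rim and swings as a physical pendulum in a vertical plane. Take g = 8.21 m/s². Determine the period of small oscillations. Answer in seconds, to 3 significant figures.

I_cm = mr² = 0.3195 kg·m². The pivot is at distance d = 0.476 m from the centre of mass.
By the parallel-axis theorem, I = I_cm + md² = 0.3195 + 0.3195 = 0.6389 kg·m².
T = 2π√(I/(mgd)) = 2π√(0.6389/(1.41 × 8.21 × 0.476)) = 2.14 s.

2.14 s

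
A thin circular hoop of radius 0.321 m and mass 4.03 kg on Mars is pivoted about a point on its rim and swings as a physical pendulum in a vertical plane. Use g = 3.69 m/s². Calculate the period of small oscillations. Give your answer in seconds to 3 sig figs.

2.62 s

I_cm = mr² = 0.4153 kg·m². The pivot is at distance d = 0.321 m from the centre of mass.
By the parallel-axis theorem, I = I_cm + md² = 0.4153 + 0.4153 = 0.8305 kg·m².
T = 2π√(I/(mgd)) = 2π√(0.8305/(4.03 × 3.69 × 0.321)) = 2.62 s.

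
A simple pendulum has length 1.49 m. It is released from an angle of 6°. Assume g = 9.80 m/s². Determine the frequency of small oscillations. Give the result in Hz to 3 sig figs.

T = 2π√(L/g) = 2π√(1.49/9.80) = 2.450 s, so f = 1/T = 0.408 Hz.

0.408 Hz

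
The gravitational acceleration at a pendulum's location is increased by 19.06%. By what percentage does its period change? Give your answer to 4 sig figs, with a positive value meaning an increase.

-8.353%

T ∝ 1/√g, so T'/T = 1/√(1.1906) = 0.91647.
Percentage change in T = (0.91647 − 1) × 100% = -8.353%.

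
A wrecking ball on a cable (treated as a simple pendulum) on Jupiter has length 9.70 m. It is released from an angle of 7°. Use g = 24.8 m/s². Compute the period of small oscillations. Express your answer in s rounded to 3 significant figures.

3.93 s

T = 2π√(L/g) = 2π√(9.70/24.8) = 2π × 0.6254 = 3.93 s.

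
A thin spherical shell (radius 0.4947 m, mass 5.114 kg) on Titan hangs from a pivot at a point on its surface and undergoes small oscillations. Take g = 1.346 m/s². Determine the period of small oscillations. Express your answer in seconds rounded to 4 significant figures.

4.918 s

I_cm = (2/3)mr² = 0.83436 kg·m². The pivot is at distance d = 0.4947 m from the centre of mass.
By the parallel-axis theorem, I = I_cm + md² = 0.83436 + 1.2515 = 2.0859 kg·m².
T = 2π√(I/(mgd)) = 2π√(2.0859/(5.114 × 1.346 × 0.4947)) = 4.918 s.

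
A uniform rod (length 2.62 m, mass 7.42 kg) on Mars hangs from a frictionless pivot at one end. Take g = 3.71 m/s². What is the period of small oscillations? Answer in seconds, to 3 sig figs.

For a physical pendulum T = 2π√(I/(mgd)), with d = 1.310 m from pivot to centre of mass.
I_cm = mL²/12 = 7.42 × 2.62²/12 = 4.244 kg·m²; I = I_cm + md² = 4.244 + 7.42 × 1.310² = 16.98 kg·m².
T = 2π√(16.98/(7.42 × 3.71 × 1.310)) = 4.31 s.

4.31 s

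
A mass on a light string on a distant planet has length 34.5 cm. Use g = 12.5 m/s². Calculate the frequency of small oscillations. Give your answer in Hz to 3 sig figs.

T = 2π√(L/g) = 2π√(0.345/12.5) = 1.044 s, so f = 1/T = 0.958 Hz.

0.958 Hz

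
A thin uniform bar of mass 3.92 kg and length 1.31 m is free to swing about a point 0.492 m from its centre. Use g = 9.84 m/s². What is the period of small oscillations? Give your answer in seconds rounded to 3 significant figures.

For a physical pendulum T = 2π√(I/(mgd)), with d = 0.4920 m from pivot to centre of mass.
I_cm = mL²/12 = 3.92 × 1.31²/12 = 0.5606 kg·m²; I = I_cm + md² = 0.5606 + 3.92 × 0.4920² = 1.509 kg·m².
T = 2π√(1.509/(3.92 × 9.84 × 0.4920)) = 1.77 s.

1.77 s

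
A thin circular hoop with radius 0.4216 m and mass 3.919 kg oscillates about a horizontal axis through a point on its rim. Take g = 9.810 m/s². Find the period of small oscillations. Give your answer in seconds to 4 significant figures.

I_cm = mr² = 0.69659 kg·m². The pivot is at distance d = 0.4216 m from the centre of mass.
By the parallel-axis theorem, I = I_cm + md² = 0.69659 + 0.69659 = 1.3932 kg·m².
T = 2π√(I/(mgd)) = 2π√(1.3932/(3.919 × 9.810 × 0.4216)) = 1.842 s.

1.842 s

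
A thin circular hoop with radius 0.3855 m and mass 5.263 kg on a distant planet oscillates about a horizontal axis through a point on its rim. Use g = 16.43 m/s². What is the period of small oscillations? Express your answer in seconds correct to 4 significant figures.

1.361 s

I_cm = mr² = 0.78214 kg·m². The pivot is at distance d = 0.3855 m from the centre of mass.
By the parallel-axis theorem, I = I_cm + md² = 0.78214 + 0.78214 = 1.5643 kg·m².
T = 2π√(I/(mgd)) = 2π√(1.5643/(5.263 × 16.43 × 0.3855)) = 1.361 s.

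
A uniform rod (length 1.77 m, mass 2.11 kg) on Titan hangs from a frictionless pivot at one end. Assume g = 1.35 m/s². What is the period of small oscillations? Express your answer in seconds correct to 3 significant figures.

5.87 s

For a physical pendulum T = 2π√(I/(mgd)), with d = 0.8850 m from pivot to centre of mass.
I_cm = mL²/12 = 2.11 × 1.77²/12 = 0.5509 kg·m²; I = I_cm + md² = 0.5509 + 2.11 × 0.8850² = 2.203 kg·m².
T = 2π√(2.203/(2.11 × 1.35 × 0.8850)) = 5.87 s.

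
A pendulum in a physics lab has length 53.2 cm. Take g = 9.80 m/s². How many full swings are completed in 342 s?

T = 2π√(L/g) = 2π√(0.532/9.80) = 1.464 s.
Number of complete oscillations = ⌊342/1.464⌋ = ⌊233.6⌋ = 233.

233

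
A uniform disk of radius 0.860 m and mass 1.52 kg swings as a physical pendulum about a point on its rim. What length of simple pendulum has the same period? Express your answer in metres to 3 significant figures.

1.29 m

The equivalent simple-pendulum length is L_eq = I/(md), where I is about the pivot and d = 0.8600 m.
I_cm = ½mR² = 0.5621 kg·m², so I = I_cm + md² = 0.5621 + 1.124 = 1.686 kg·m².
L_eq = 1.686/(1.52 × 0.8600) = 1.29 m.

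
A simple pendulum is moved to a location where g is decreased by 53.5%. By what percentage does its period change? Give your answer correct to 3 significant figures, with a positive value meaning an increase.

46.6%

T ∝ 1/√g, so T'/T = 1/√(0.4650) = 1.466.
Percentage change in T = (1.466 − 1) × 100% = 46.6%.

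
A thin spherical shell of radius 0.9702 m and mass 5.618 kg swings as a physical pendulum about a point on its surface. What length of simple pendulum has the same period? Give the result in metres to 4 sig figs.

The equivalent simple-pendulum length is L_eq = I/(md), where I is about the pivot and d = 0.97020 m.
I_cm = (2/3)mR² = 3.5254 kg·m², so I = I_cm + md² = 3.5254 + 5.2882 = 8.8136 kg·m².
L_eq = 8.8136/(5.618 × 0.97020) = 1.617 m.

1.617 m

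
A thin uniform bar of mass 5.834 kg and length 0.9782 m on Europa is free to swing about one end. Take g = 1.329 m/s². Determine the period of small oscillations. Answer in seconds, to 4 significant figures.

4.401 s

For a physical pendulum T = 2π√(I/(mgd)), with d = 0.48910 m from pivot to centre of mass.
I_cm = mL²/12 = 5.834 × 0.9782²/12 = 0.46520 kg·m²; I = I_cm + md² = 0.46520 + 5.834 × 0.48910² = 1.8608 kg·m².
T = 2π√(1.8608/(5.834 × 1.329 × 0.48910)) = 4.401 s.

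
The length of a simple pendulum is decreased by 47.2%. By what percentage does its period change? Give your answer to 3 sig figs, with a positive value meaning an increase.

T ∝ √L, so T'/T = √(0.5280) = 0.7266.
Percentage change in T = (0.7266 − 1) × 100% = -27.3%.

-27.3%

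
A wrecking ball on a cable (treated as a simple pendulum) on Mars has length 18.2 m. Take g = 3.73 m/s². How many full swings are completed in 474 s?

34

T = 2π√(L/g) = 2π√(18.2/3.73) = 13.88 s.
Number of complete oscillations = ⌊474/13.88⌋ = ⌊34.15⌋ = 34.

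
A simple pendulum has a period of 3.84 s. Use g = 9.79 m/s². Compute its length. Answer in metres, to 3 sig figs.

From T = 2π√(L/g), L = gT²/(4π²) = 9.79 × 3.840²/(4π²) = 3.66 m.

3.66 m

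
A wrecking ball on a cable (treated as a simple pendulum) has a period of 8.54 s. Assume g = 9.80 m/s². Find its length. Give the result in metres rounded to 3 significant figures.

From T = 2π√(L/g), L = gT²/(4π²) = 9.80 × 8.540²/(4π²) = 18.1 m.

18.1 m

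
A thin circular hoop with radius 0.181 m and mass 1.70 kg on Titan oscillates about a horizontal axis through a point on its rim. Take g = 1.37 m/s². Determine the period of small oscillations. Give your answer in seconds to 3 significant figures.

I_cm = mr² = 0.05569 kg·m². The pivot is at distance d = 0.181 m from the centre of mass.
By the parallel-axis theorem, I = I_cm + md² = 0.05569 + 0.05569 = 0.1114 kg·m².
T = 2π√(I/(mgd)) = 2π√(0.1114/(1.70 × 1.37 × 0.181)) = 3.23 s.

3.23 s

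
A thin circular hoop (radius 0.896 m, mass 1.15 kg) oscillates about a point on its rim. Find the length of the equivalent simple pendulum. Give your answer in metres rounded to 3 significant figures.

The equivalent simple-pendulum length is L_eq = I/(md), where I is about the pivot and d = 0.8960 m.
I_cm = mR² = 0.9232 kg·m², so I = I_cm + md² = 0.9232 + 0.9232 = 1.846 kg·m².
L_eq = 1.846/(1.15 × 0.8960) = 1.79 m.

1.79 m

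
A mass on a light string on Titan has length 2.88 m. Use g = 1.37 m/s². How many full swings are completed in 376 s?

T = 2π√(L/g) = 2π√(2.88/1.37) = 9.110 s.
Number of complete oscillations = ⌊376/9.110⌋ = ⌊41.27⌋ = 41.

41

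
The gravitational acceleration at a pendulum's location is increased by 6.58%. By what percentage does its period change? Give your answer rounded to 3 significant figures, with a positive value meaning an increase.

-3.14%

T ∝ 1/√g, so T'/T = 1/√(1.066) = 0.9686.
Percentage change in T = (0.9686 − 1) × 100% = -3.14%.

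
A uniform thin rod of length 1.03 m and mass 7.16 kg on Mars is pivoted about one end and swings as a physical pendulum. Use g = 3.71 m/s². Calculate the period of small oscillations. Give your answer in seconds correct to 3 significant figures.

2.70 s

For a physical pendulum T = 2π√(I/(mgd)), with d = 0.5150 m from pivot to centre of mass.
I_cm = mL²/12 = 7.16 × 1.03²/12 = 0.6330 kg·m²; I = I_cm + md² = 0.6330 + 7.16 × 0.5150² = 2.532 kg·m².
T = 2π√(2.532/(7.16 × 3.71 × 0.5150)) = 2.70 s.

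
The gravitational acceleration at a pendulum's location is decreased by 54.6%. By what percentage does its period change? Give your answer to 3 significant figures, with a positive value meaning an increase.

48.4%

T ∝ 1/√g, so T'/T = 1/√(0.4540) = 1.484.
Percentage change in T = (1.484 − 1) × 100% = 48.4%.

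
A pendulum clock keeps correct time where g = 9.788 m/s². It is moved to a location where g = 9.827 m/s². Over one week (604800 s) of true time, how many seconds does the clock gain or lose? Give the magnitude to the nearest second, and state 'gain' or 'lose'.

gain 1204 s

The clock's period scales as T ∝ 1/√g, so T'/T = √(9.788/9.827) = 0.998014.
In 604800 s of true time the clock registers 604800/0.998014 = 606003.7 s, so it gains 1204 s.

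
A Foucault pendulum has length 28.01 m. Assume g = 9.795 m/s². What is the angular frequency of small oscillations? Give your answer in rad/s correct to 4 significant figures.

ω = √(g/L) = √(9.795/28.01) = 0.5914 rad/s.

0.5914 rad/s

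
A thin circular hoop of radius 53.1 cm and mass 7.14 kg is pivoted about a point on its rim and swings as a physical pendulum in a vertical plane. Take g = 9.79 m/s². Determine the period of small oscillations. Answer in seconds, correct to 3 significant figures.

2.07 s

I_cm = mr² = 2.013 kg·m². The pivot is at distance d = 0.531 m from the centre of mass.
By the parallel-axis theorem, I = I_cm + md² = 2.013 + 2.013 = 4.026 kg·m².
T = 2π√(I/(mgd)) = 2π√(4.026/(7.14 × 9.79 × 0.531)) = 2.07 s.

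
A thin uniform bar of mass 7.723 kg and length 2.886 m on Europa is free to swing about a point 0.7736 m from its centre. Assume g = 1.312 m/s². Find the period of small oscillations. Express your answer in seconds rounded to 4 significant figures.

7.090 s

For a physical pendulum T = 2π√(I/(mgd)), with d = 0.77360 m from pivot to centre of mass.
I_cm = mL²/12 = 7.723 × 2.886²/12 = 5.3604 kg·m²; I = I_cm + md² = 5.3604 + 7.723 × 0.77360² = 9.9823 kg·m².
T = 2π√(9.9823/(7.723 × 1.312 × 0.77360)) = 7.090 s.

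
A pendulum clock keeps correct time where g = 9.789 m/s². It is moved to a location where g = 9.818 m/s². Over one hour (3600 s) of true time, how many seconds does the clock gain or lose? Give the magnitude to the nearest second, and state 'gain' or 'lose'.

gain 5 s

The clock's period scales as T ∝ 1/√g, so T'/T = √(9.789/9.818) = 0.998522.
In 3600 s of true time the clock registers 3600/0.998522 = 3605.3 s, so it gains 5 s.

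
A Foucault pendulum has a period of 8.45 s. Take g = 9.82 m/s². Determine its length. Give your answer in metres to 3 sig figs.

17.8 m

From T = 2π√(L/g), L = gT²/(4π²) = 9.82 × 8.450²/(4π²) = 17.8 m.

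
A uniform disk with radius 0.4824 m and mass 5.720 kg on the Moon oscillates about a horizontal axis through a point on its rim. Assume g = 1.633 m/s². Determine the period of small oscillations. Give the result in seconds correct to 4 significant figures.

4.183 s

I_cm = ½mr² = 0.66555 kg·m². The pivot is at distance d = 0.4824 m from the centre of mass.
By the parallel-axis theorem, I = I_cm + md² = 0.66555 + 1.3311 = 1.9966 kg·m².
T = 2π√(I/(mgd)) = 2π√(1.9966/(5.720 × 1.633 × 0.4824)) = 4.183 s.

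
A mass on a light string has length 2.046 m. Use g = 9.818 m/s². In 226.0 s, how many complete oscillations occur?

T = 2π√(L/g) = 2π√(2.046/9.818) = 2.8683 s.
Number of complete oscillations = ⌊226.0/2.8683⌋ = ⌊78.793⌋ = 78.

78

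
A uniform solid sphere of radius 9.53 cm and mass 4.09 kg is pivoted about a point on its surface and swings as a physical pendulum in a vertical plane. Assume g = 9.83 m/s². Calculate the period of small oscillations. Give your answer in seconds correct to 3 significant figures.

I_cm = (2/5)mr² = 0.01486 kg·m². The pivot is at distance d = 0.0953 m from the centre of mass.
By the parallel-axis theorem, I = I_cm + md² = 0.01486 + 0.03715 = 0.05200 kg·m².
T = 2π√(I/(mgd)) = 2π√(0.05200/(4.09 × 9.83 × 0.0953)) = 0.732 s.

0.732 s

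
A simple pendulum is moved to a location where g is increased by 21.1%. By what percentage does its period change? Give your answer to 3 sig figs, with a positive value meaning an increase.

T ∝ 1/√g, so T'/T = 1/√(1.211) = 0.9087.
Percentage change in T = (0.9087 − 1) × 100% = -9.13%.

-9.13%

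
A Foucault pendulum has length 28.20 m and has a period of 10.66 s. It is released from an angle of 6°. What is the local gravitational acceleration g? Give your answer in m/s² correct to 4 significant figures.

9.797 m/s²

From T = 2π√(L/g), g = 4π²L/T² = 4π² × 28.20/10.660² = 9.797 m/s².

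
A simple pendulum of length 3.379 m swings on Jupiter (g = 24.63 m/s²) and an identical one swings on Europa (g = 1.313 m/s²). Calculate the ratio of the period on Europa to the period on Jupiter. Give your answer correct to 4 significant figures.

4.331

T ∝ 1/√g, so T₂/T₁ = √(g₁/g₂) = √(24.63/1.313) = 4.331.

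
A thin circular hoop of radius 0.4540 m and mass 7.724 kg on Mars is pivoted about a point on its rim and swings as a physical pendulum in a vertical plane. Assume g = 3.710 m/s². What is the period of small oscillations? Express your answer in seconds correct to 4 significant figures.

3.108 s

I_cm = mr² = 1.5920 kg·m². The pivot is at distance d = 0.4540 m from the centre of mass.
By the parallel-axis theorem, I = I_cm + md² = 1.5920 + 1.5920 = 3.1841 kg·m².
T = 2π√(I/(mgd)) = 2π√(3.1841/(7.724 × 3.710 × 0.4540)) = 3.108 s.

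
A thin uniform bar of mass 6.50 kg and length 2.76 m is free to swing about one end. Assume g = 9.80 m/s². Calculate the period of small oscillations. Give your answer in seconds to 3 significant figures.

For a physical pendulum T = 2π√(I/(mgd)), with d = 1.380 m from pivot to centre of mass.
I_cm = mL²/12 = 6.50 × 2.76²/12 = 4.126 kg·m²; I = I_cm + md² = 4.126 + 6.50 × 1.380² = 16.50 kg·m².
T = 2π√(16.50/(6.50 × 9.80 × 1.380)) = 2.72 s.

2.72 s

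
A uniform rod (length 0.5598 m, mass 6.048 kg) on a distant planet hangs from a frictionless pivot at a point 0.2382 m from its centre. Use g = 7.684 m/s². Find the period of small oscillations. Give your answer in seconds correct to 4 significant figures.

1.337 s

For a physical pendulum T = 2π√(I/(mgd)), with d = 0.23820 m from pivot to centre of mass.
I_cm = mL²/12 = 6.048 × 0.5598²/12 = 0.15794 kg·m²; I = I_cm + md² = 0.15794 + 6.048 × 0.23820² = 0.50110 kg·m².
T = 2π√(0.50110/(6.048 × 7.684 × 0.23820)) = 1.337 s.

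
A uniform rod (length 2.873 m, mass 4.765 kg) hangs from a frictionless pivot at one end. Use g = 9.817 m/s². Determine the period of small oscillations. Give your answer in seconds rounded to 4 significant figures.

For a physical pendulum T = 2π√(I/(mgd)), with d = 1.4365 m from pivot to centre of mass.
I_cm = mL²/12 = 4.765 × 2.873²/12 = 3.2776 kg·m²; I = I_cm + md² = 3.2776 + 4.765 × 1.4365² = 13.110 kg·m².
T = 2π√(13.110/(4.765 × 9.817 × 1.4365)) = 2.775 s.

2.775 s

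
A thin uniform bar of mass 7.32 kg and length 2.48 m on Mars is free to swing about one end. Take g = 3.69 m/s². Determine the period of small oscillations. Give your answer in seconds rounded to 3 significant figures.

4.21 s

For a physical pendulum T = 2π√(I/(mgd)), with d = 1.240 m from pivot to centre of mass.
I_cm = mL²/12 = 7.32 × 2.48²/12 = 3.752 kg·m²; I = I_cm + md² = 3.752 + 7.32 × 1.240² = 15.01 kg·m².
T = 2π√(15.01/(7.32 × 3.69 × 1.240)) = 4.21 s.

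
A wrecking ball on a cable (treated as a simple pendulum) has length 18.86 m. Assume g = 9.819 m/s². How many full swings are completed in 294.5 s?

T = 2π√(L/g) = 2π√(18.86/9.819) = 8.7080 s.
Number of complete oscillations = ⌊294.5/8.7080⌋ = ⌊33.820⌋ = 33.

33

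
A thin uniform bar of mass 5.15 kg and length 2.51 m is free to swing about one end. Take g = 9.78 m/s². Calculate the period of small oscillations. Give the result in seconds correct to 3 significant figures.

For a physical pendulum T = 2π√(I/(mgd)), with d = 1.255 m from pivot to centre of mass.
I_cm = mL²/12 = 5.15 × 2.51²/12 = 2.704 kg·m²; I = I_cm + md² = 2.704 + 5.15 × 1.255² = 10.82 kg·m².
T = 2π√(10.82/(5.15 × 9.78 × 1.255)) = 2.60 s.

2.60 s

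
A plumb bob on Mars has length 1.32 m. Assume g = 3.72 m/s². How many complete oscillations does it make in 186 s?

49

T = 2π√(L/g) = 2π√(1.32/3.72) = 3.743 s.
Number of complete oscillations = ⌊186/3.743⌋ = ⌊49.70⌋ = 49.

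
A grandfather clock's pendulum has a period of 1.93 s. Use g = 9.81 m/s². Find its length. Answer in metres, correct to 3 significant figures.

0.926 m

From T = 2π√(L/g), L = gT²/(4π²) = 9.81 × 1.930²/(4π²) = 0.926 m.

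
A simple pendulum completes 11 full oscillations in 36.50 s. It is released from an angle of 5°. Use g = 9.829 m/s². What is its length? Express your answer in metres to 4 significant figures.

T = 36.50/11 = 3.3182 s.
From T = 2π√(L/g), L = gT²/(4π²) = 9.829 × 3.3182²/(4π²) = 2.741 m.

2.741 m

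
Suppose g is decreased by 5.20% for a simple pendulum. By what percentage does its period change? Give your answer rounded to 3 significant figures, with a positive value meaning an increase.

T ∝ 1/√g, so T'/T = 1/√(0.9480) = 1.027.
Percentage change in T = (1.027 − 1) × 100% = 2.71%.

2.71%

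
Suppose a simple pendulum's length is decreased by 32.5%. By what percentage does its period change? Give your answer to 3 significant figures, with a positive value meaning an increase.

-17.8%

T ∝ √L, so T'/T = √(0.6750) = 0.8216.
Percentage change in T = (0.8216 − 1) × 100% = -17.8%.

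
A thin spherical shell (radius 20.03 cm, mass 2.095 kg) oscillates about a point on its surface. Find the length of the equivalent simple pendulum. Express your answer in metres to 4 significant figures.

0.3338 m

The equivalent simple-pendulum length is L_eq = I/(md), where I is about the pivot and d = 0.20030 m.
I_cm = (2/3)mR² = 0.056034 kg·m², so I = I_cm + md² = 0.056034 + 0.084052 = 0.14009 kg·m².
L_eq = 0.14009/(2.095 × 0.20030) = 0.3338 m.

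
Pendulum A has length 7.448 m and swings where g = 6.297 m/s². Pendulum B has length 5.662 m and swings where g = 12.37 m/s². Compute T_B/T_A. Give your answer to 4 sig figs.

T = 2π√(L/g), so T_B/T_A = √((L_B/g_B)/(L_A/g_A)) = √((5.662/12.37)/(7.448/6.297)) = 0.6221.

0.6221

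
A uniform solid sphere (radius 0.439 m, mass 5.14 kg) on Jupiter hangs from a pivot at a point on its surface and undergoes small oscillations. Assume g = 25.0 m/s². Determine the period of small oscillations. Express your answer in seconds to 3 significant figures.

0.985 s

I_cm = (2/5)mr² = 0.3962 kg·m². The pivot is at distance d = 0.439 m from the centre of mass.
By the parallel-axis theorem, I = I_cm + md² = 0.3962 + 0.9906 = 1.387 kg·m².
T = 2π√(I/(mgd)) = 2π√(1.387/(5.14 × 25.0 × 0.439)) = 0.985 s.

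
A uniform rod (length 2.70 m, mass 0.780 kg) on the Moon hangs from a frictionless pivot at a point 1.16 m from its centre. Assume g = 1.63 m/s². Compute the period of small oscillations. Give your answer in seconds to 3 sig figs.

6.39 s

For a physical pendulum T = 2π√(I/(mgd)), with d = 1.160 m from pivot to centre of mass.
I_cm = mL²/12 = 0.780 × 2.70²/12 = 0.4739 kg·m²; I = I_cm + md² = 0.4739 + 0.780 × 1.160² = 1.523 kg·m².
T = 2π√(1.523/(0.780 × 1.63 × 1.160)) = 6.39 s.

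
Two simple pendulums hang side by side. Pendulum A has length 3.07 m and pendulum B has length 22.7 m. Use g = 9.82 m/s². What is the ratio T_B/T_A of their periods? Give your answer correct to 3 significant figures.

2.72

T ∝ √L, so T_B/T_A = √(L_B/L_A) = √(22.7/3.07) = 2.72.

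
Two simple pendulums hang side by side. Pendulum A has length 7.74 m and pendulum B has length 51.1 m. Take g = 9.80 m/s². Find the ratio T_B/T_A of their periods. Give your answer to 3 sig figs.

T ∝ √L, so T_B/T_A = √(L_B/L_A) = √(51.1/7.74) = 2.57.

2.57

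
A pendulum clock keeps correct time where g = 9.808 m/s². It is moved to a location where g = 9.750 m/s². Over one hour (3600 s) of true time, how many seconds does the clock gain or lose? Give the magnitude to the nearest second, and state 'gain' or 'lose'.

lose 11 s

The clock's period scales as T ∝ 1/√g, so T'/T = √(9.808/9.750) = 1.00297.
In 3600 s of true time the clock registers 3600/1.00297 = 3589.3 s, so it loses 11 s.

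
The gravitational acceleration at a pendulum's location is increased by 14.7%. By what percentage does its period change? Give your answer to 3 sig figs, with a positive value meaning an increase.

T ∝ 1/√g, so T'/T = 1/√(1.147) = 0.9337.
Percentage change in T = (0.9337 − 1) × 100% = -6.63%.

-6.63%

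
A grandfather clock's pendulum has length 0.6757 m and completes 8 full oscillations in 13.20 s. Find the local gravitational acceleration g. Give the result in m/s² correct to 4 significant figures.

9.798 m/s²

T = 13.20/8 = 1.6500 s.
From T = 2π√(L/g), g = 4π²L/T² = 4π² × 0.6757/1.6500² = 9.798 m/s².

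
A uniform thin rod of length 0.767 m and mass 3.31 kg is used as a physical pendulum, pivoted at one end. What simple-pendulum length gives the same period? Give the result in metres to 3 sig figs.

The equivalent simple-pendulum length is L_eq = I/(md), where I is about the pivot and d = 0.3835 m.
I_cm = (1/12)mL² = 0.1623 kg·m², so I = I_cm + md² = 0.1623 + 0.4868 = 0.6491 kg·m².
L_eq = 0.6491/(3.31 × 0.3835) = 0.511 m.

0.511 m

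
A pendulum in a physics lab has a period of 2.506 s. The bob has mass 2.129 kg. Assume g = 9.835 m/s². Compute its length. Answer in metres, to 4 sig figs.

From T = 2π√(L/g), L = gT²/(4π²) = 9.835 × 2.5060²/(4π²) = 1.565 m.

1.565 m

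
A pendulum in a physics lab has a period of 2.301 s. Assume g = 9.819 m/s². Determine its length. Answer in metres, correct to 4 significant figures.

From T = 2π√(L/g), L = gT²/(4π²) = 9.819 × 2.3010²/(4π²) = 1.317 m.

1.317 m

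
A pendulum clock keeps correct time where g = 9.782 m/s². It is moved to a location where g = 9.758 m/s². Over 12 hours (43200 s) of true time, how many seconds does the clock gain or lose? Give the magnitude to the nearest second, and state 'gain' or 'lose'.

The clock's period scales as T ∝ 1/√g, so T'/T = √(9.782/9.758) = 1.00123.
In 43200 s of true time the clock registers 43200/1.00123 = 43147.0 s, so it loses 53 s.

lose 53 s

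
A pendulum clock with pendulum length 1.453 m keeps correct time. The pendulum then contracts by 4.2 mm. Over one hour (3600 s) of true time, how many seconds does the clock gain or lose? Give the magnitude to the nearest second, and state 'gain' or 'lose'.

T ∝ √L, so T'/T = √(1.44880/1.453) = 0.998554.
In 3600 s of true time the clock registers 3600/0.998554 = 3605.2 s, so it gains 5 s.

gain 5 s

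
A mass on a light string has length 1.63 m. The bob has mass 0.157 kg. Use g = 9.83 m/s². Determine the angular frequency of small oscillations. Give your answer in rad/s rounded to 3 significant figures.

ω = √(g/L) = √(9.83/1.63) = 2.46 rad/s.

2.46 rad/s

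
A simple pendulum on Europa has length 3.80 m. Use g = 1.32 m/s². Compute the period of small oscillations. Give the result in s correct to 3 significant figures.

10.7 s

T = 2π√(L/g) = 2π√(3.80/1.32) = 2π × 1.697 = 10.7 s.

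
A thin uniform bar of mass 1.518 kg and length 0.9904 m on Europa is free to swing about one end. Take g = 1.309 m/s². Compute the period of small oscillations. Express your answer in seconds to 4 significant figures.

For a physical pendulum T = 2π√(I/(mgd)), with d = 0.49520 m from pivot to centre of mass.
I_cm = mL²/12 = 1.518 × 0.9904²/12 = 0.12408 kg·m²; I = I_cm + md² = 0.12408 + 1.518 × 0.49520² = 0.49633 kg·m².
T = 2π√(0.49633/(1.518 × 1.309 × 0.49520)) = 4.462 s.

4.462 s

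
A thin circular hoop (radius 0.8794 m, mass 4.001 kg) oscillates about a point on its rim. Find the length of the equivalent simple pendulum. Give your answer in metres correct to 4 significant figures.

1.759 m

The equivalent simple-pendulum length is L_eq = I/(md), where I is about the pivot and d = 0.87940 m.
I_cm = mR² = 3.0942 kg·m², so I = I_cm + md² = 3.0942 + 3.0942 = 6.1883 kg·m².
L_eq = 6.1883/(4.001 × 0.87940) = 1.759 m.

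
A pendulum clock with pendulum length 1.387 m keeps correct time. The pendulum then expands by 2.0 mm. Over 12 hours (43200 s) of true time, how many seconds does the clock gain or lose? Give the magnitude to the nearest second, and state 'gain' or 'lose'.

T ∝ √L, so T'/T = √(1.38900/1.387) = 1.00072.
In 43200 s of true time the clock registers 43200/1.00072 = 43168.9 s, so it loses 31 s.

lose 31 s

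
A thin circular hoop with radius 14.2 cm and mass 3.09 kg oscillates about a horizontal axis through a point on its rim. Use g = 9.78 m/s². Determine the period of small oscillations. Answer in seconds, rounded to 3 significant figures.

I_cm = mr² = 0.06231 kg·m². The pivot is at distance d = 0.142 m from the centre of mass.
By the parallel-axis theorem, I = I_cm + md² = 0.06231 + 0.06231 = 0.1246 kg·m².
T = 2π√(I/(mgd)) = 2π√(0.1246/(3.09 × 9.78 × 0.142)) = 1.07 s.

1.07 s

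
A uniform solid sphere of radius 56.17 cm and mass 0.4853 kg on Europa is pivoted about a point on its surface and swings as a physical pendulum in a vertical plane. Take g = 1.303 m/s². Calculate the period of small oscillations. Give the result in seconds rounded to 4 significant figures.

4.881 s

I_cm = (2/5)mr² = 0.061246 kg·m². The pivot is at distance d = 0.5617 m from the centre of mass.
By the parallel-axis theorem, I = I_cm + md² = 0.061246 + 0.15312 = 0.21436 kg·m².
T = 2π√(I/(mgd)) = 2π√(0.21436/(0.4853 × 1.303 × 0.5617)) = 4.881 s.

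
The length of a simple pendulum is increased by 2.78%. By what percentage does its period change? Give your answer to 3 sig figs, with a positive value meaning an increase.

1.38%

T ∝ √L, so T'/T = √(1.028) = 1.014.
Percentage change in T = (1.014 − 1) × 100% = 1.38%.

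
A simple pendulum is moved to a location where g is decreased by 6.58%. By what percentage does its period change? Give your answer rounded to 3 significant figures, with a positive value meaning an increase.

3.46%

T ∝ 1/√g, so T'/T = 1/√(0.9342) = 1.035.
Percentage change in T = (1.035 − 1) × 100% = 3.46%.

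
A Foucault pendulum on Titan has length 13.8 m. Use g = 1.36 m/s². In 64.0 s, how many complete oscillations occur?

3

T = 2π√(L/g) = 2π√(13.8/1.36) = 20.01 s.
Number of complete oscillations = ⌊64.0/20.01⌋ = ⌊3.198⌋ = 3.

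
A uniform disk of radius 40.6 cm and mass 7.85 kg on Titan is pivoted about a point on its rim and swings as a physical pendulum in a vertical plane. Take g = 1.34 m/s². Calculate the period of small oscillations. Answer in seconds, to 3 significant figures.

I_cm = ½mr² = 0.6470 kg·m². The pivot is at distance d = 0.406 m from the centre of mass.
By the parallel-axis theorem, I = I_cm + md² = 0.6470 + 1.294 = 1.941 kg·m².
T = 2π√(I/(mgd)) = 2π√(1.941/(7.85 × 1.34 × 0.406)) = 4.24 s.

4.24 s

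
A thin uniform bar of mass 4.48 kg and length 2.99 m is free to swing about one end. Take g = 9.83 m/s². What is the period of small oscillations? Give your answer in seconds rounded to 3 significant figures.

2.83 s

For a physical pendulum T = 2π√(I/(mgd)), with d = 1.495 m from pivot to centre of mass.
I_cm = mL²/12 = 4.48 × 2.99²/12 = 3.338 kg·m²; I = I_cm + md² = 3.338 + 4.48 × 1.495² = 13.35 kg·m².
T = 2π√(13.35/(4.48 × 9.83 × 1.495)) = 2.83 s.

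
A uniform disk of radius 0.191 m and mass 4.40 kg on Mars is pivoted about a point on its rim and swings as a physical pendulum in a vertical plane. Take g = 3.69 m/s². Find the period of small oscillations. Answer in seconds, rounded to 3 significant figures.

I_cm = ½mr² = 0.08026 kg·m². The pivot is at distance d = 0.191 m from the centre of mass.
By the parallel-axis theorem, I = I_cm + md² = 0.08026 + 0.1605 = 0.2408 kg·m².
T = 2π√(I/(mgd)) = 2π√(0.2408/(4.40 × 3.69 × 0.191)) = 1.75 s.

1.75 s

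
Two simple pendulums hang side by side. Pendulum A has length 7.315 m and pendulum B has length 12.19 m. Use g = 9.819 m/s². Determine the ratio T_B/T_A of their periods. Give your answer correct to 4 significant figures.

1.291

T ∝ √L, so T_B/T_A = √(L_B/L_A) = √(12.19/7.315) = 1.291.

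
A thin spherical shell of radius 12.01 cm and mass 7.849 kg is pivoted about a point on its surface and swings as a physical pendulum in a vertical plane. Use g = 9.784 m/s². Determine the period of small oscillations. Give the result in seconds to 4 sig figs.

0.8987 s

I_cm = (2/3)mr² = 0.075476 kg·m². The pivot is at distance d = 0.1201 m from the centre of mass.
By the parallel-axis theorem, I = I_cm + md² = 0.075476 + 0.11321 = 0.18869 kg·m².
T = 2π√(I/(mgd)) = 2π√(0.18869/(7.849 × 9.784 × 0.1201)) = 0.8987 s.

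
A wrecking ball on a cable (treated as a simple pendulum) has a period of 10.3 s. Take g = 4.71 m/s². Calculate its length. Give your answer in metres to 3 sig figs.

12.7 m

From T = 2π√(L/g), L = gT²/(4π²) = 4.71 × 10.30²/(4π²) = 12.7 m.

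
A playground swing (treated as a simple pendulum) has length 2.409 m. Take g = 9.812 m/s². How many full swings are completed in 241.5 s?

77

T = 2π√(L/g) = 2π√(2.409/9.812) = 3.1133 s.
Number of complete oscillations = ⌊241.5/3.1133⌋ = ⌊77.571⌋ = 77.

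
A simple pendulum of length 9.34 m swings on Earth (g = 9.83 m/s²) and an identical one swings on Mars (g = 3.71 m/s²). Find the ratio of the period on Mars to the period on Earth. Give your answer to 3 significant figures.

T ∝ 1/√g, so T₂/T₁ = √(g₁/g₂) = √(9.83/3.71) = 1.63.

1.63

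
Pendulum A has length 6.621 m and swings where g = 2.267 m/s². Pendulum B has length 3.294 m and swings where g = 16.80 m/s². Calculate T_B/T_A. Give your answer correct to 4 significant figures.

T = 2π√(L/g), so T_B/T_A = √((L_B/g_B)/(L_A/g_A)) = √((3.294/16.80)/(6.621/2.267)) = 0.2591.

0.2591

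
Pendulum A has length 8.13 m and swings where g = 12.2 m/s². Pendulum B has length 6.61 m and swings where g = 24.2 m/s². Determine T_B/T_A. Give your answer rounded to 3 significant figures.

0.640

T = 2π√(L/g), so T_B/T_A = √((L_B/g_B)/(L_A/g_A)) = √((6.61/24.2)/(8.13/12.2)) = 0.640.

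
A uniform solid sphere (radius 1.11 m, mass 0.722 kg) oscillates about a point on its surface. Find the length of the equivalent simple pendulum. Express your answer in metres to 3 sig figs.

The equivalent simple-pendulum length is L_eq = I/(md), where I is about the pivot and d = 1.110 m.
I_cm = (2/5)mR² = 0.3558 kg·m², so I = I_cm + md² = 0.3558 + 0.8896 = 1.245 kg·m².
L_eq = 1.245/(0.722 × 1.110) = 1.55 m.

1.55 m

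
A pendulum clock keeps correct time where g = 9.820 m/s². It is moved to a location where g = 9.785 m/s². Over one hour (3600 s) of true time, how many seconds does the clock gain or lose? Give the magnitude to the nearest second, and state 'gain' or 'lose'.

lose 6 s

The clock's period scales as T ∝ 1/√g, so T'/T = √(9.820/9.785) = 1.00179.
In 3600 s of true time the clock registers 3600/1.00179 = 3593.6 s, so it loses 6 s.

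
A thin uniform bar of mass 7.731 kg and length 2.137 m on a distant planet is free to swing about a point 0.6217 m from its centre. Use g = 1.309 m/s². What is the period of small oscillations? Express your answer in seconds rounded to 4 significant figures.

6.100 s

For a physical pendulum T = 2π√(I/(mgd)), with d = 0.62170 m from pivot to centre of mass.
I_cm = mL²/12 = 7.731 × 2.137²/12 = 2.9421 kg·m²; I = I_cm + md² = 2.9421 + 7.731 × 0.62170² = 5.9303 kg·m².
T = 2π√(5.9303/(7.731 × 1.309 × 0.62170)) = 6.100 s.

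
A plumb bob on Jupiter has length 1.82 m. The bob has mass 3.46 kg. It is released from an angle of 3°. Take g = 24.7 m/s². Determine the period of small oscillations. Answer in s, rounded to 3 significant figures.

1.71 s

T = 2π√(L/g) = 2π√(1.82/24.7) = 2π × 0.2714 = 1.71 s.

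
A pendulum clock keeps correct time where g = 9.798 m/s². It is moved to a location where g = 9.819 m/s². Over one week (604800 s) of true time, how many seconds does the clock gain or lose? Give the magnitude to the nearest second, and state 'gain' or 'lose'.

gain 648 s

The clock's period scales as T ∝ 1/√g, so T'/T = √(9.798/9.819) = 0.998930.
In 604800 s of true time the clock registers 604800/0.998930 = 605447.8 s, so it gains 648 s.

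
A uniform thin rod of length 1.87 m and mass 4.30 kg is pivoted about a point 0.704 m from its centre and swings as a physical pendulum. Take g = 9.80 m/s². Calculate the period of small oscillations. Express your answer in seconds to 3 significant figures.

For a physical pendulum T = 2π√(I/(mgd)), with d = 0.7040 m from pivot to centre of mass.
I_cm = mL²/12 = 4.30 × 1.87²/12 = 1.253 kg·m²; I = I_cm + md² = 1.253 + 4.30 × 0.7040² = 3.384 kg·m².
T = 2π√(3.384/(4.30 × 9.80 × 0.7040)) = 2.12 s.

2.12 s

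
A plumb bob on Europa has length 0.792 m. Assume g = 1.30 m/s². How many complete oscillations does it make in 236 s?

T = 2π√(L/g) = 2π√(0.792/1.30) = 4.904 s.
Number of complete oscillations = ⌊236/4.904⌋ = ⌊48.12⌋ = 48.

48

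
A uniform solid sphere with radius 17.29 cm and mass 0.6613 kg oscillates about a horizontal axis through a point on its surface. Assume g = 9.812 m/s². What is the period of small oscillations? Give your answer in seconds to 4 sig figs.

0.9869 s

I_cm = (2/5)mr² = 0.0079077 kg·m². The pivot is at distance d = 0.1729 m from the centre of mass.
By the parallel-axis theorem, I = I_cm + md² = 0.0079077 + 0.019769 = 0.027677 kg·m².
T = 2π√(I/(mgd)) = 2π√(0.027677/(0.6613 × 9.812 × 0.1729)) = 0.9869 s.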